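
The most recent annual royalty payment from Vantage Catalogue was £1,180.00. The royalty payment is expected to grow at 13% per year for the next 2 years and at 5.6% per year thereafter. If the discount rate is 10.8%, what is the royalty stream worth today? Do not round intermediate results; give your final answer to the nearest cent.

D_1 = 1333.40000
D_2 = 1506.74200
Terminal value at year 2: TV = D_2×(1+g_2)/(r−g_2) = 1591.11955/0.052 = 30598.45292
P_0 = D_1/(1+r)^1 + D_2/(1+r)^2 + TV/(1+r)^2
    = 1203.42960 + 1227.32441 + 24924.12657 = 27354.88059

£27354.88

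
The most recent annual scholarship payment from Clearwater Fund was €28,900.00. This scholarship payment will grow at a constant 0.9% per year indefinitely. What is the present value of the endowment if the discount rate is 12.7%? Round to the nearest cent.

D₁ = D₀ × (1 + g) = €28,900.00 × 1.009 = €29,160.1000
Growing perpetuity: P = D₁ / (r − g) = €29,160.1000 / (0.127 − 0.009) = €247,119.49

€247119.49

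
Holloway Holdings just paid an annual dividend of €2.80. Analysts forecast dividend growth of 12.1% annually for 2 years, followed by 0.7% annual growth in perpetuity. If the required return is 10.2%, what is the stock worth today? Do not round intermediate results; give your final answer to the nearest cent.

€36.46

D_1 = 3.13880
D_2 = 3.51859
Terminal value at year 2: TV = D_2×(1+g_2)/(r−g_2) = 3.54322/0.095 = 37.29710
P_0 = D_1/(1+r)^1 + D_2/(1+r)^2 + TV/(1+r)^2
    = 2.84828 + 2.89738 + 30.71227 = 36.45793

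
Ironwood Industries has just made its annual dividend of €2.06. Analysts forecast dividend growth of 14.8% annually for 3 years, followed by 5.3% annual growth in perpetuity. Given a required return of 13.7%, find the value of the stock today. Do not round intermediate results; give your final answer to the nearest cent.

€32.88

D_1 = 2.36488
D_2 = 2.71488
D_3 = 3.11668
Terminal value at year 3: TV = D_3×(1+g_2)/(r−g_2) = 3.28187/0.084 = 39.06987
P_0 = D_1/(1+r)^1 + D_2/(1+r)^2 + D_3/(1+r)^3 + TV/(1+r)^3
    = 2.07993 + 2.10005 + 2.12037 + 26.58034 = 32.88069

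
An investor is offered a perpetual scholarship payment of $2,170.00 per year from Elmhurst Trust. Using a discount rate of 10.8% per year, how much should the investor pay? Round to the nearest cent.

Level perpetuity: PV = C / r = $2,170.00 / 0.108 = $20,092.59

$20092.59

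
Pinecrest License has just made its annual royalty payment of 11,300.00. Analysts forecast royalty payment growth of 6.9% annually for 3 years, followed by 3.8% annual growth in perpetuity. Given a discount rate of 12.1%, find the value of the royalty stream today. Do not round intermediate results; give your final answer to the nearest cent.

153401.27

D_1 = 12079.70000
D_2 = 12913.19930
D_3 = 13804.21005
Terminal value at year 3: TV = D_3×(1+g_2)/(r−g_2) = 14328.77003/0.083 = 172635.78354
P_0 = D_1/(1+r)^1 + D_2/(1+r)^2 + D_3/(1+r)^3 + TV/(1+r)^3
    = 10775.82516 + 10275.96529 + 9799.29250 + 122550.18818 = 153401.27113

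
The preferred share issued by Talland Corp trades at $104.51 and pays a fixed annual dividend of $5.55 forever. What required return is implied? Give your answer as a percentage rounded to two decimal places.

P = C/r ⇒ r = C/P = $5.55/$104.51 = 0.053105

5.31%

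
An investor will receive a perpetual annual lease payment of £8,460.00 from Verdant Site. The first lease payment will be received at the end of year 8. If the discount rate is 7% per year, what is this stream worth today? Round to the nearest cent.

£75263.75

Value at end of year 7: C / r = £8,460.00 / 0.07 = £120,857.1429
Discount to today: PV = £120,857.1429 / (1 + 0.07)^7 = £120,857.1429 / 1.605781 = £75,263.75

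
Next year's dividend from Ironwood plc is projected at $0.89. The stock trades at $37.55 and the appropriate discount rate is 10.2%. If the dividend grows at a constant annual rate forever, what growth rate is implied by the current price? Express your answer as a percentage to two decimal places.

7.83%

P = D₁/(r−g) ⇒ g = r − D₁/P = 0.102 − $0.89/$37.55 = 0.078298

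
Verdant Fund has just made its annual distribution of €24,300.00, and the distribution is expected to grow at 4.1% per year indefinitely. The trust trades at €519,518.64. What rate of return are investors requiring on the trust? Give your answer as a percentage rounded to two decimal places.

8.97%

D₁ = €24,300.00 × 1.041 = €25,296.3000
P = D₁/(r − g) ⇒ r = D₁/P + g = €25,296.3000/€519,518.64 + 0.041 = 0.048692 + 0.041 = 0.089692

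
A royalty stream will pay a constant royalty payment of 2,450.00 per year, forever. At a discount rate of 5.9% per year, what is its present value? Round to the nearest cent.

41525.42

Level perpetuity: PV = C / r = 2,450.00 / 0.059 = 41,525.42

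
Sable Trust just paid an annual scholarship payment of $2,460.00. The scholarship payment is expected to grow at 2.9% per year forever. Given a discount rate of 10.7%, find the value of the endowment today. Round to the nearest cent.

$32453.08

D₁ = D₀ × (1 + g) = $2,460.00 × 1.029 = $2,531.3400
Growing perpetuity: P = D₁ / (r − g) = $2,531.3400 / (0.107 − 0.029) = $32,453.08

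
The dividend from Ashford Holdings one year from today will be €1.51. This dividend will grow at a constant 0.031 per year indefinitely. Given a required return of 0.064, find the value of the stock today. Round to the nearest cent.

Growing perpetuity: P = D₁ / (r − g) = €1.5100 / (0.064 − 0.031) = €45.76

€45.76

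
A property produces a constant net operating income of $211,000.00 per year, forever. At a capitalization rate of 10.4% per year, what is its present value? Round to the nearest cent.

Level perpetuity: PV = C / r = $211,000.00 / 0.104 = $2,028,846.15

$2028846.15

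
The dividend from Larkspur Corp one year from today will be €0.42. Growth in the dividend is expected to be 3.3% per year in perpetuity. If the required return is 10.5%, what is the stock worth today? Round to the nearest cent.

Growing perpetuity: P = D₁ / (r − g) = €0.4200 / (0.105 − 0.033) = €5.83

€5.83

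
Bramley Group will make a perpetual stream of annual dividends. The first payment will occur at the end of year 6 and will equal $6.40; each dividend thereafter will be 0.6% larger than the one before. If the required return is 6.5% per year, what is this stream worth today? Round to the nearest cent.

$79.17

Value at end of year 5: C₁ / (r − g) = $6.40 / (0.065 − 0.006) = $108.4746
Discount to today: PV = $108.4746 / (1 + 0.065)^5 = $108.4746 / 1.370087 = $79.17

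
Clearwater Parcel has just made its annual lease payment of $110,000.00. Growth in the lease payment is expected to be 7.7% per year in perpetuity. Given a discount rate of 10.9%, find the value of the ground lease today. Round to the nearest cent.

$3702187.50

D₁ = D₀ × (1 + g) = $110,000.00 × 1.077 = $118,470.0000
Growing perpetuity: P = D₁ / (r − g) = $118,470.0000 / (0.109 − 0.077) = $3,702,187.50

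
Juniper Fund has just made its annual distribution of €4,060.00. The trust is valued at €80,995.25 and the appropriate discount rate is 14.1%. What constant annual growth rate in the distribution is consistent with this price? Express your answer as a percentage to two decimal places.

P = D₀(1+g)/(r−g) ⇒ P(r−g) = D₀(1+g) ⇒ g(P+D₀) = P·r − D₀
g = (P·r − D₀)/(P + D₀) = (€80,995.25×0.141 − €4,060.00) / (€80,995.25 + €4,060.00) = 0.086536

8.65%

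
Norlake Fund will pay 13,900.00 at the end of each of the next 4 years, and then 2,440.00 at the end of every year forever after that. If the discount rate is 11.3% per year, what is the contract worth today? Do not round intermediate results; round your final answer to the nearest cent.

56920.41

PV of 4-year annuity: 13,900.00 × [1 − (1+0.113)^−4] / 0.113 = 42849.22039
Perpetuity value at year 4: 2,440.00 / 0.113 = 21592.92035
PV of perpetuity: 21592.92035 / (1+0.113)^4 = 14071.18670
Total PV = 42849.22039 + 14071.18670 = 56920.40709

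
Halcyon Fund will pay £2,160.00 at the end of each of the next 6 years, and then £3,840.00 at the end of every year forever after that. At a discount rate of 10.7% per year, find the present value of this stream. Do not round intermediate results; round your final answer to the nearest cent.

PV of 6-year annuity: £2,160.00 × [1 − (1+0.107)^−6] / 0.107 = 9217.48116
Perpetuity value at year 6: £3,840.00 / 0.107 = 35887.85047
PV of perpetuity: 35887.85047 / (1+0.107)^6 = 19501.21729
Total PV = 9217.48116 + 19501.21729 = 28718.69845

£28718.70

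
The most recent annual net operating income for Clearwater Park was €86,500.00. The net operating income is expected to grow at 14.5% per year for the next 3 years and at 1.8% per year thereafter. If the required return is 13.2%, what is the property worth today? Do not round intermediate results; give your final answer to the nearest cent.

€1064854.60

D_1 = 99042.50000
D_2 = 113403.66250
D_3 = 129847.19356
Terminal value at year 3: TV = D_3×(1+g_2)/(r−g_2) = 132184.44305/0.114 = 1159512.65830
P_0 = D_1/(1+r)^1 + D_2/(1+r)^2 + D_3/(1+r)^3 + TV/(1+r)^3
    = 87493.37456 + 88498.15713 + 89514.47872 + 799348.59068 = 1064854.60109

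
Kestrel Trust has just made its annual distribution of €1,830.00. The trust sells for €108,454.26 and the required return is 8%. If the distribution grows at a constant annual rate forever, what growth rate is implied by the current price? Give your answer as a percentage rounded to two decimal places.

6.21%

P = D₀(1+g)/(r−g) ⇒ P(r−g) = D₀(1+g) ⇒ g(P+D₀) = P·r − D₀
g = (P·r − D₀)/(P + D₀) = (€108,454.26×0.08 − €1,830.00) / (€108,454.26 + €1,830.00) = 0.062079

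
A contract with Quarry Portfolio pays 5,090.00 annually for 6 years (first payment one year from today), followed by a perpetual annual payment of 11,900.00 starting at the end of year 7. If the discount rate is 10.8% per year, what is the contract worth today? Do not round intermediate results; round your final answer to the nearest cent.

PV of 6-year annuity: 5,090.00 × [1 − (1+0.108)^−6] / 0.108 = 21658.07430
Perpetuity value at year 6: 11,900.00 / 0.108 = 110185.18519
PV of perpetuity: 110185.18519 / (1+0.108)^6 = 59550.39459
Total PV = 21658.07430 + 59550.39459 = 81208.46889

81208.47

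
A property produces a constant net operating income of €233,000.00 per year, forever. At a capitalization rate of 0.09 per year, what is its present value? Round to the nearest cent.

Level perpetuity: PV = C / r = €233,000.00 / 0.09 = €2,588,888.89

€2588888.89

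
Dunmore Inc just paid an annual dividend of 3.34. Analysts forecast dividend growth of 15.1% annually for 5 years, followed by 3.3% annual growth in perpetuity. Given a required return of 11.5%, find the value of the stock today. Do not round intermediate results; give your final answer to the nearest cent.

D_1 = 3.84434
D_2 = 4.42484
D_3 = 5.09299
D_4 = 5.86203
D_5 = 6.74719
Terminal value at year 5: TV = D_5×(1+g_2)/(r−g_2) = 6.96985/0.082 = 84.99817
P_0 = D_1/(1+r)^1 + D_2/(1+r)^2 + D_3/(1+r)^3 + D_4/(1+r)^4 + D_5/(1+r)^5 + TV/(1+r)^5
    = 3.44784 + 3.55916 + 3.67407 + 3.79270 + 3.91515 + 49.32138 = 67.71030

67.71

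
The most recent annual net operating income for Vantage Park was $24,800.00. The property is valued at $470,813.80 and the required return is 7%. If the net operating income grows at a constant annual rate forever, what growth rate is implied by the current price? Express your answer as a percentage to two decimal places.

1.65%

P = D₀(1+g)/(r−g) ⇒ P(r−g) = D₀(1+g) ⇒ g(P+D₀) = P·r − D₀
g = (P·r − D₀)/(P + D₀) = ($470,813.80×0.07 − $24,800.00) / ($470,813.80 + $24,800.00) = 0.016458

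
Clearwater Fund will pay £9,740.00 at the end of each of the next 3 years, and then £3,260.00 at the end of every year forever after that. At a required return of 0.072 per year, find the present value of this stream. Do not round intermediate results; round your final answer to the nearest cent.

£62221.40

PV of 3-year annuity: £9,740.00 × [1 − (1+0.072)^−3] / 0.072 = 25467.72396
Perpetuity value at year 3: £3,260.00 / 0.072 = 45277.77778
PV of perpetuity: 45277.77778 / (1+0.072)^3 = 36753.67304
Total PV = 25467.72396 + 36753.67304 = 62221.39701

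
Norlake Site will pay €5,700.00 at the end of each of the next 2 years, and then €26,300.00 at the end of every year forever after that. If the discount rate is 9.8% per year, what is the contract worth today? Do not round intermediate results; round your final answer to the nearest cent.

€232519.09

PV of 2-year annuity: €5,700.00 × [1 − (1+0.098)^−2] / 0.098 = 9919.17744
Perpetuity value at year 2: €26,300.00 / 0.098 = 268367.34694
PV of perpetuity: 268367.34694 / (1+0.098)^2 = 222599.91418
Total PV = 9919.17744 + 222599.91418 = 232519.09162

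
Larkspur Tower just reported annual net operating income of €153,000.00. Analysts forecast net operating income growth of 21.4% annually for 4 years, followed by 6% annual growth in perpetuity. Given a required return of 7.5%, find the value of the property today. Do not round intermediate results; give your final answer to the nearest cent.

D_1 = 185742.00000
D_2 = 225490.78800
D_3 = 273745.81663
D_4 = 332327.42139
Terminal value at year 4: TV = D_4×(1+g_2)/(r−g_2) = 352267.06667/0.015 = 23484471.11165
P_0 = D_1/(1+r)^1 + D_2/(1+r)^2 + D_3/(1+r)^3 + D_4/(1+r)^4 + TV/(1+r)^4
    = 172783.25581 + 195124.53261 + 220354.58846 + 248846.94920 + 17585184.40992 = 18422293.73600

€18422293.74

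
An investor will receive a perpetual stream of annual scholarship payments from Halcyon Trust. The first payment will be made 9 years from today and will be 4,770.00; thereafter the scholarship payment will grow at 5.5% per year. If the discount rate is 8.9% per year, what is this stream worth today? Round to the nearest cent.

Value at end of year 8: C₁ / (r − g) = 4,770.00 / (0.089 − 0.055) = 140,294.1176
Discount to today: PV = 140,294.1176 / (1 + 0.089)^8 = 140,294.1176 / 1.977985 = 70,927.79

70927.79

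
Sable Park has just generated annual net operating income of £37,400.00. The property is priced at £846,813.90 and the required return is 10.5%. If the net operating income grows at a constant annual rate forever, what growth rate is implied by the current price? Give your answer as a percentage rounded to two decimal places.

5.83%

P = D₀(1+g)/(r−g) ⇒ P(r−g) = D₀(1+g) ⇒ g(P+D₀) = P·r − D₀
g = (P·r − D₀)/(P + D₀) = (£846,813.90×0.105 − £37,400.00) / (£846,813.90 + £37,400.00) = 0.058261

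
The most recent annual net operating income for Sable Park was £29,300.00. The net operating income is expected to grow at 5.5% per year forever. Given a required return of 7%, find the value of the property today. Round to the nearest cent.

£2060766.67

D₁ = D₀ × (1 + g) = £29,300.00 × 1.055 = £30,911.5000
Growing perpetuity: P = D₁ / (r − g) = £30,911.5000 / (0.07 − 0.055) = £2,060,766.67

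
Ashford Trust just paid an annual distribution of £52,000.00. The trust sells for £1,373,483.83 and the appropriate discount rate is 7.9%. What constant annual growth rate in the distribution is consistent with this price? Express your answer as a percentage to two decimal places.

3.96%

P = D₀(1+g)/(r−g) ⇒ P(r−g) = D₀(1+g) ⇒ g(P+D₀) = P·r − D₀
g = (P·r − D₀)/(P + D₀) = (£1,373,483.83×0.079 − £52,000.00) / (£1,373,483.83 + £52,000.00) = 0.039639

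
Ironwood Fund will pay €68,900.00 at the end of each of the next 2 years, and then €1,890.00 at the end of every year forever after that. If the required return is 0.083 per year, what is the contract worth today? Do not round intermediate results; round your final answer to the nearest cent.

€141777.94

PV of 2-year annuity: €68,900.00 × [1 − (1+0.083)^−2] / 0.083 = 122363.41205
Perpetuity value at year 2: €1,890.00 / 0.083 = 22771.08434
PV of perpetuity: 22771.08434 / (1+0.083)^2 = 19414.52630
Total PV = 122363.41205 + 19414.52630 = 141777.93835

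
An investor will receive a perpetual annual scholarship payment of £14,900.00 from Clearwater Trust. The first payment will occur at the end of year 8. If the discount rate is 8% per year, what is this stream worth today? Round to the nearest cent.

Value at end of year 7: C / r = £14,900.00 / 0.08 = £186,250.0000
Discount to today: PV = £186,250.0000 / (1 + 0.08)^7 = £186,250.0000 / 1.713824 = £108,675.09

£108675.09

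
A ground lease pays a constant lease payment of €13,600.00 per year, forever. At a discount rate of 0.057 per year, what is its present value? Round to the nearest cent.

€238596.49

Level perpetuity: PV = C / r = €13,600.00 / 0.057 = €238,596.49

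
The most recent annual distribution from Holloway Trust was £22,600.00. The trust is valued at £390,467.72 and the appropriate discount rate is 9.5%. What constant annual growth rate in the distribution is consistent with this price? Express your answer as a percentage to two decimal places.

3.51%

P = D₀(1+g)/(r−g) ⇒ P(r−g) = D₀(1+g) ⇒ g(P+D₀) = P·r − D₀
g = (P·r − D₀)/(P + D₀) = (£390,467.72×0.095 − £22,600.00) / (£390,467.72 + £22,600.00) = 0.035090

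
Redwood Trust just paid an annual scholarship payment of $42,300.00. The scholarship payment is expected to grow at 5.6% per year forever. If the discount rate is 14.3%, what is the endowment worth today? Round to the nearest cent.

$513434.48

D₁ = D₀ × (1 + g) = $42,300.00 × 1.056 = $44,668.8000
Growing perpetuity: P = D₁ / (r − g) = $44,668.8000 / (0.143 − 0.056) = $513,434.48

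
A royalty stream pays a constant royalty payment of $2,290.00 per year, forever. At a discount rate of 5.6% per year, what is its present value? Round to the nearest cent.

Level perpetuity: PV = C / r = $2,290.00 / 0.056 = $40,892.86

$40892.86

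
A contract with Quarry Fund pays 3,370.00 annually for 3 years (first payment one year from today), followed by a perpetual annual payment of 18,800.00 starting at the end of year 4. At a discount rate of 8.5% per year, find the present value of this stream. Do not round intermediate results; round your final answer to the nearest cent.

PV of 3-year annuity: 3,370.00 × [1 − (1+0.085)^−3] / 0.085 = 8607.05539
Perpetuity value at year 3: 18,800.00 / 0.085 = 221176.47059
PV of perpetuity: 221176.47059 / (1+0.085)^3 = 173160.85001
Total PV = 8607.05539 + 173160.85001 = 181767.90540

181767.91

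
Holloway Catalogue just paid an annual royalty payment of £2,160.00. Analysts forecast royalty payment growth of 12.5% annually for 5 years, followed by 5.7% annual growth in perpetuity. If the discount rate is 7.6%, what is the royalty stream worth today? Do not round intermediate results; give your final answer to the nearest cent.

£162501.25

D_1 = 2430.00000
D_2 = 2733.75000
D_3 = 3075.46875
D_4 = 3459.90234
D_5 = 3892.39014
Terminal value at year 5: TV = D_5×(1+g_2)/(r−g_2) = 4114.25637/0.019 = 216539.80918
P_0 = D_1/(1+r)^1 + D_2/(1+r)^2 + D_3/(1+r)^3 + D_4/(1+r)^4 + D_5/(1+r)^5 + TV/(1+r)^5
    = 2258.36431 + 2361.20804 + 2468.73517 + 2581.15899 + 2698.70247 + 150133.07958 = 162501.24856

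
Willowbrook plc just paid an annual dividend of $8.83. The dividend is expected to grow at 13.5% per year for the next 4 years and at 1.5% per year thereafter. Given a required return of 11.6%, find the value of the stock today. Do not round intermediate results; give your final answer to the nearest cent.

$131.79

D_1 = 10.02205
D_2 = 11.37503
D_3 = 12.91066
D_4 = 14.65359
Terminal value at year 4: TV = D_4×(1+g_2)/(r−g_2) = 14.87340/0.101 = 147.26136
P_0 = D_1/(1+r)^1 + D_2/(1+r)^2 + D_3/(1+r)^3 + D_4/(1+r)^4 + TV/(1+r)^4
    = 8.98033 + 9.13322 + 9.28872 + 9.44686 + 94.93624 = 131.78537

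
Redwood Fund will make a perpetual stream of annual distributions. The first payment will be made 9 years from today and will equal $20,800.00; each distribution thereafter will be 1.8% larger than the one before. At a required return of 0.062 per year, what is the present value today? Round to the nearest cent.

$292155.81

Value at end of year 8: C₁ / (r − g) = $20,800.00 / (0.062 − 0.018) = $472,727.2727
Discount to today: PV = $472,727.2727 / (1 + 0.062)^8 = $472,727.2727 / 1.618066 = $292,155.81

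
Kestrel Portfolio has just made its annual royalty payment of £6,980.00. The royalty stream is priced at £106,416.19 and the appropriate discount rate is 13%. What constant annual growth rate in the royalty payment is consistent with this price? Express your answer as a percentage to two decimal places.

P = D₀(1+g)/(r−g) ⇒ P(r−g) = D₀(1+g) ⇒ g(P+D₀) = P·r − D₀
g = (P·r − D₀)/(P + D₀) = (£106,416.19×0.13 − £6,980.00) / (£106,416.19 + £6,980.00) = 0.060444

6.04%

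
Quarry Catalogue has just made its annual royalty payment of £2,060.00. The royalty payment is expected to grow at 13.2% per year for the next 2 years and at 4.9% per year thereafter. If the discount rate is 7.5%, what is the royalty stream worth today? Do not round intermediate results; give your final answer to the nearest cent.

£96614.07

D_1 = 2331.92000
D_2 = 2639.73344
Terminal value at year 2: TV = D_2×(1+g_2)/(r−g_2) = 2769.08038/0.026 = 106503.09148
P_0 = D_1/(1+r)^1 + D_2/(1+r)^2 + TV/(1+r)^2
    = 2169.22791 + 2284.24743 + 92160.59836 = 96614.07370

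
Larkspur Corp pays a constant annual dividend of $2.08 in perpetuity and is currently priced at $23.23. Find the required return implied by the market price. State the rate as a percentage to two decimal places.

8.95%

P = C/r ⇒ r = C/P = $2.08/$23.23 = 0.089539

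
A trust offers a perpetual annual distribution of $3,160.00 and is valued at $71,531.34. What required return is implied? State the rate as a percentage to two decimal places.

4.42%

P = C/r ⇒ r = C/P = $3,160.00/$71,531.34 = 0.044176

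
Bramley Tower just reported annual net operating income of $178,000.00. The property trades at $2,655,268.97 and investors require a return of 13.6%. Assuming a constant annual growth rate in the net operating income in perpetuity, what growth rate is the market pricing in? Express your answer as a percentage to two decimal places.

P = D₀(1+g)/(r−g) ⇒ P(r−g) = D₀(1+g) ⇒ g(P+D₀) = P·r − D₀
g = (P·r − D₀)/(P + D₀) = ($2,655,268.97×0.136 − $178,000.00) / ($2,655,268.97 + $178,000.00) = 0.064631

6.46%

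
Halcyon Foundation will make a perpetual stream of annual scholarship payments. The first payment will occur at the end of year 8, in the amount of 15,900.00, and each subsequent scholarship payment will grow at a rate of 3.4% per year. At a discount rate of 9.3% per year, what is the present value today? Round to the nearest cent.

144611.88

Value at end of year 7: C₁ / (r − g) = 15,900.00 / (0.093 − 0.034) = 269,491.5254
Discount to today: PV = 269,491.5254 / (1 + 0.093)^7 = 269,491.5254 / 1.863550 = 144,611.88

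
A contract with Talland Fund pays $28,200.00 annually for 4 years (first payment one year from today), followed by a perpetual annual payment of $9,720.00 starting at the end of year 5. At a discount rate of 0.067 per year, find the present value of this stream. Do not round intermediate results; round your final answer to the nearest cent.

PV of 4-year annuity: $28,200.00 × [1 − (1+0.067)^−4] / 0.067 = 96169.84762
Perpetuity value at year 4: $9,720.00 / 0.067 = 145074.62687
PV of perpetuity: 145074.62687 / (1+0.067)^4 = 111926.72194
Total PV = 96169.84762 + 111926.72194 = 208096.56956

$208096.57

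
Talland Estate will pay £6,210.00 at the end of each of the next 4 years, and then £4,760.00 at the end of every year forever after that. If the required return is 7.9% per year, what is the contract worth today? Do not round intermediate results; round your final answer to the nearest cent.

PV of 4-year annuity: £6,210.00 × [1 − (1+0.079)^−4] / 0.079 = 20614.17369
Perpetuity value at year 4: £4,760.00 / 0.079 = 60253.16456
PV of perpetuity: 60253.16456 / (1+0.079)^4 = 44452.28424
Total PV = 20614.17369 + 44452.28424 = 65066.45793

£65066.46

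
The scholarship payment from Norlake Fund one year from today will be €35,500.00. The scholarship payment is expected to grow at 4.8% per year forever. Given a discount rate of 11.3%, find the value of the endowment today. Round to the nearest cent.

Growing perpetuity: P = D₁ / (r − g) = €35,500.0000 / (0.113 − 0.048) = €546,153.85

€546153.85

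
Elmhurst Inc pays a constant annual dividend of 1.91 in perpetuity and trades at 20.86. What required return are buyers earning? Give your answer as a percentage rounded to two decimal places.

9.16%

P = C/r ⇒ r = C/P = 1.91/20.86 = 0.091563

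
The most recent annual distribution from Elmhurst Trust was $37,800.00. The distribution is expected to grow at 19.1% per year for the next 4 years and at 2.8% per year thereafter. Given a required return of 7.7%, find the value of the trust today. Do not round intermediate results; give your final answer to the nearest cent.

D_1 = 45019.80000
D_2 = 53618.58180
D_3 = 63859.73092
D_4 = 76056.93953
Terminal value at year 4: TV = D_4×(1+g_2)/(r−g_2) = 78186.53384/0.049 = 1595643.54770
P_0 = D_1/(1+r)^1 + D_2/(1+r)^2 + D_3/(1+r)^3 + D_4/(1+r)^4 + TV/(1+r)^4
    = 41801.11421 + 46225.74468 + 51118.72044 + 56529.61564 + 1185968.26279 = 1381643.45775

$1381643.46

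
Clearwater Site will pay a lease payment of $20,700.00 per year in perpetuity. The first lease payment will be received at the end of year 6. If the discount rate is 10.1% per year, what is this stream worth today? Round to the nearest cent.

$126681.26

Value at end of year 5: C / r = $20,700.00 / 0.101 = $204,950.4950
Discount to today: PV = $204,950.4950 / (1 + 0.101)^5 = $204,950.4950 / 1.617844 = $126,681.26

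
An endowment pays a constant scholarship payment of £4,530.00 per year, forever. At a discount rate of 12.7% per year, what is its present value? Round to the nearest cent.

£35669.29

Level perpetuity: PV = C / r = £4,530.00 / 0.127 = £35,669.29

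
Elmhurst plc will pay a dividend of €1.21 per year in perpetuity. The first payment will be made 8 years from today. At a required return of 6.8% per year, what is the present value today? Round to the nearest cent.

Value at end of year 7: C / r = €1.21 / 0.068 = €17.7941
Discount to today: PV = €17.7941 / (1 + 0.068)^7 = €17.7941 / 1.584889 = €11.23

€11.23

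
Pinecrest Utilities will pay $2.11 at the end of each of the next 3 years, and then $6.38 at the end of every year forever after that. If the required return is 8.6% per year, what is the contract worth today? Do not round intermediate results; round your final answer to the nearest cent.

PV of 3-year annuity: $2.11 × [1 − (1+0.086)^−3] / 0.086 = 5.37934
Perpetuity value at year 3: $6.38 / 0.086 = 74.18605
PV of perpetuity: 74.18605 / (1+0.086)^3 = 57.92056
Total PV = 5.37934 + 57.92056 = 63.29990

$63.30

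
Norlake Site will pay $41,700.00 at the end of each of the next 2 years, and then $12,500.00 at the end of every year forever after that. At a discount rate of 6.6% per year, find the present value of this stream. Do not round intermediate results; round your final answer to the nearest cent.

$242482.23

PV of 2-year annuity: $41,700.00 × [1 − (1+0.066)^−2] / 0.066 = 75814.44547
Perpetuity value at year 2: $12,500.00 / 0.066 = 189393.93939
PV of perpetuity: 189393.93939 / (1+0.066)^2 = 166667.78667
Total PV = 75814.44547 + 166667.78667 = 242482.23215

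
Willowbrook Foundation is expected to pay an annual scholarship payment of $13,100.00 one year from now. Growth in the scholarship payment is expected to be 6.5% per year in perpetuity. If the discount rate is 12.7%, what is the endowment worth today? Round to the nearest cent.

$211290.32

Growing perpetuity: P = D₁ / (r − g) = $13,100.0000 / (0.127 − 0.065) = $211,290.32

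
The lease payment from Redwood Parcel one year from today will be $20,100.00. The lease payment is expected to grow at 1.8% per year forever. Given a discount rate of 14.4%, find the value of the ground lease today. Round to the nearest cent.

$159523.81

Growing perpetuity: P = D₁ / (r − g) = $20,100.0000 / (0.144 − 0.018) = $159,523.81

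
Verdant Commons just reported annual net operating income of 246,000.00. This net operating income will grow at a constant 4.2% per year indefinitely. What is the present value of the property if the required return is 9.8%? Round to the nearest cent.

4577357.14

D₁ = D₀ × (1 + g) = 246,000.00 × 1.042 = 256,332.0000
Growing perpetuity: P = D₁ / (r − g) = 256,332.0000 / (0.098 − 0.042) = 4,577,357.14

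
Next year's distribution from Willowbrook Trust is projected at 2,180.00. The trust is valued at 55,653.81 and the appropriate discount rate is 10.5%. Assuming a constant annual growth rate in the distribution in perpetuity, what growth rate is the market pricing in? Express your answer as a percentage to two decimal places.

6.58%

P = D₁/(r−g) ⇒ g = r − D₁/P = 0.105 − 2,180.00/55,653.81 = 0.065829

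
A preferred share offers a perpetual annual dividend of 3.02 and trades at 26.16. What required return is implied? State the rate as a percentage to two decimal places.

11.54%

P = C/r ⇒ r = C/P = 3.02/26.16 = 0.115443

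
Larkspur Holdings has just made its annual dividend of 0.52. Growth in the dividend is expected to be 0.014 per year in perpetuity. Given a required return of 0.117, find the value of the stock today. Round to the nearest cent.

D₁ = D₀ × (1 + g) = 0.52 × 1.014 = 0.5273
Growing perpetuity: P = D₁ / (r − g) = 0.5273 / (0.117 − 0.014) = 5.12

5.12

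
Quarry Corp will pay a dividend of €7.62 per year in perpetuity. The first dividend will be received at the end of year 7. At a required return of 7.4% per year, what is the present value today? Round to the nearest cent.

€67.10

Value at end of year 6: C / r = €7.62 / 0.074 = €102.9730
Discount to today: PV = €102.9730 / (1 + 0.074)^6 = €102.9730 / 1.534708 = €67.10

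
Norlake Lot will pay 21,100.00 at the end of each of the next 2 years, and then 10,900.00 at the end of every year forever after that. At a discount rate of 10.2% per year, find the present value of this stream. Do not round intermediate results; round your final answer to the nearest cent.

124517.83

PV of 2-year annuity: 21,100.00 × [1 − (1+0.102)^−2] / 0.102 = 36521.78353
Perpetuity value at year 2: 10,900.00 / 0.102 = 106862.74510
PV of perpetuity: 106862.74510 / (1+0.102)^2 = 87996.04176
Total PV = 36521.78353 + 87996.04176 = 124517.82529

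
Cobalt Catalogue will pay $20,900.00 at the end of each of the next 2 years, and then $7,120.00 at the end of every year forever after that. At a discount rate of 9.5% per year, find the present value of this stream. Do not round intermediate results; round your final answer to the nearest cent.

$99024.51

PV of 2-year annuity: $20,900.00 × [1 − (1+0.095)^−2] / 0.095 = 36517.58721
Perpetuity value at year 2: $7,120.00 / 0.095 = 74947.36842
PV of perpetuity: 74947.36842 / (1+0.095)^2 = 62506.92723
Total PV = 36517.58721 + 62506.92723 = 99024.51444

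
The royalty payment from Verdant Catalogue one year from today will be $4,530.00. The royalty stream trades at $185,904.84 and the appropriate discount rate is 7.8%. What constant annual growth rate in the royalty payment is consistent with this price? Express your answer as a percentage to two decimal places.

5.36%

P = D₁/(r−g) ⇒ g = r − D₁/P = 0.078 − $4,530.00/$185,904.84 = 0.053633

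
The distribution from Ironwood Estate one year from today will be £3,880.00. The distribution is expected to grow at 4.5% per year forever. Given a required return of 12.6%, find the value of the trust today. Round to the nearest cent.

£47901.23

Growing perpetuity: P = D₁ / (r − g) = £3,880.0000 / (0.126 − 0.045) = £47,901.23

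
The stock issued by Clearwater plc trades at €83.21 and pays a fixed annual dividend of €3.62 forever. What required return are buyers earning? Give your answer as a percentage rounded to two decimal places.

4.35%

P = C/r ⇒ r = C/P = €3.62/€83.21 = 0.043504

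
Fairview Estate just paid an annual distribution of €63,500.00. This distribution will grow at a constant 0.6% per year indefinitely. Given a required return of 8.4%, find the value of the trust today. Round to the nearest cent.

D₁ = D₀ × (1 + g) = €63,500.00 × 1.006 = €63,881.0000
Growing perpetuity: P = D₁ / (r − g) = €63,881.0000 / (0.084 − 0.006) = €818,987.18

€818987.18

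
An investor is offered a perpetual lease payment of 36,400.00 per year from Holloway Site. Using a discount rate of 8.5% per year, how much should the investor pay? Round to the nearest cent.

428235.29

Level perpetuity: PV = C / r = 36,400.00 / 0.085 = 428,235.29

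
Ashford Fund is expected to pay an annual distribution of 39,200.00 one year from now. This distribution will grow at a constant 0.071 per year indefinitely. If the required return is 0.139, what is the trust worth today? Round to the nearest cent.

576470.59

Growing perpetuity: P = D₁ / (r − g) = 39,200.0000 / (0.139 − 0.071) = 576,470.59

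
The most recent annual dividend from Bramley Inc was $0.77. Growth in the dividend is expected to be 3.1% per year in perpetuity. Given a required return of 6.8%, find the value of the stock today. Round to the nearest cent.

D₁ = D₀ × (1 + g) = $0.77 × 1.031 = $0.7939
Growing perpetuity: P = D₁ / (r − g) = $0.7939 / (0.068 − 0.031) = $21.46

$21.46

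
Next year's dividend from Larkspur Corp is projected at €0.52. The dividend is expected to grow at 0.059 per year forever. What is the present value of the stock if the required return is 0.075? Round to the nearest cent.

Growing perpetuity: P = D₁ / (r − g) = €0.5200 / (0.075 − 0.059) = €32.50

€32.50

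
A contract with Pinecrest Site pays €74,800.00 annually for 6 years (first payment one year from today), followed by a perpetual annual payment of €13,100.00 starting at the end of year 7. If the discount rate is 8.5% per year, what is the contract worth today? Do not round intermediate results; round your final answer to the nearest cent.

PV of 6-year annuity: €74,800.00 × [1 − (1+0.085)^−6] / 0.085 = 340608.32028
Perpetuity value at year 6: €13,100.00 / 0.085 = 154117.64706
PV of perpetuity: 154117.64706 / (1+0.085)^6 = 94465.65514
Total PV = 340608.32028 + 94465.65514 = 435073.97542

€435073.98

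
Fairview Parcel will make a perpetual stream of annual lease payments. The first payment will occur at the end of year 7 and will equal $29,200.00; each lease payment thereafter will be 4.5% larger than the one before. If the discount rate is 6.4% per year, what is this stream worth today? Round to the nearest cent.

Value at end of year 6: C₁ / (r − g) = $29,200.00 / (0.064 − 0.045) = $1,536,842.1053
Discount to today: PV = $1,536,842.1053 / (1 + 0.064)^6 = $1,536,842.1053 / 1.450941 = $1,059,203.68

$1059203.68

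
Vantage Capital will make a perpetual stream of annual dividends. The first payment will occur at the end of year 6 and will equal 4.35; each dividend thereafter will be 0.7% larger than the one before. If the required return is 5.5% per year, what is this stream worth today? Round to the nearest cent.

Value at end of year 5: C₁ / (r − g) = 4.35 / (0.055 − 0.007) = 90.6250
Discount to today: PV = 90.6250 / (1 + 0.055)^5 = 90.6250 / 1.306960 = 69.34

69.34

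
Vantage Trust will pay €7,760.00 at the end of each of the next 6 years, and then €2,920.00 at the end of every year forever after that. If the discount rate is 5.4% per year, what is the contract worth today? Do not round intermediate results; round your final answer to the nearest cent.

€78329.27

PV of 6-year annuity: €7,760.00 × [1 − (1+0.054)^−6] / 0.054 = 38888.49675
Perpetuity value at year 6: €2,920.00 / 0.054 = 54074.07407
PV of perpetuity: 54074.07407 / (1+0.054)^6 = 39440.77375
Total PV = 38888.49675 + 39440.77375 = 78329.27050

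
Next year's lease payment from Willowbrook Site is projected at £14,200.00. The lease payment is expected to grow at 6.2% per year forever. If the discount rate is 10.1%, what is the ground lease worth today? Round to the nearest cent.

£364102.56

Growing perpetuity: P = D₁ / (r − g) = £14,200.0000 / (0.101 − 0.062) = £364,102.56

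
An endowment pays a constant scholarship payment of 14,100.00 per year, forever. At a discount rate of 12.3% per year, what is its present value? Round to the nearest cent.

114634.15

Level perpetuity: PV = C / r = 14,100.00 / 0.123 = 114,634.15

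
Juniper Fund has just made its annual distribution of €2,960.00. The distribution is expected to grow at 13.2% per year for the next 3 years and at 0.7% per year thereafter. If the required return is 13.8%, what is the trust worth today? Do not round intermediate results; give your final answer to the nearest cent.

€31182.27

D_1 = 3350.72000
D_2 = 3793.01504
D_3 = 4293.69303
Terminal value at year 3: TV = D_3×(1+g_2)/(r−g_2) = 4323.74888/0.131 = 33005.71661
P_0 = D_1/(1+r)^1 + D_2/(1+r)^2 + D_3/(1+r)^3 + TV/(1+r)^3
    = 2944.39367 + 2928.86963 + 2913.42743 + 22395.58341 = 31182.27414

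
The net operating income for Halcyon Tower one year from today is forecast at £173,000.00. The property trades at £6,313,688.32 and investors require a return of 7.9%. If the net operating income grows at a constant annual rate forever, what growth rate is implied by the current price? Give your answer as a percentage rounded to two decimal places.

P = D₁/(r−g) ⇒ g = r − D₁/P = 0.079 − £173,000.00/£6,313,688.32 = 0.051599

5.16%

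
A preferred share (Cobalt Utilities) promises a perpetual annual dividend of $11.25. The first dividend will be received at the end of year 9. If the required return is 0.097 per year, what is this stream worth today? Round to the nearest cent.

$55.30

Value at end of year 8: C / r = $11.25 / 0.097 = $115.9794
Discount to today: PV = $115.9794 / (1 + 0.097)^8 = $115.9794 / 2.097264 = $55.30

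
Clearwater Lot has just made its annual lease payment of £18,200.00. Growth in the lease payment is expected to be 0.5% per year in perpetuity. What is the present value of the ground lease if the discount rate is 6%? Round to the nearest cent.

£332563.64

D₁ = D₀ × (1 + g) = £18,200.00 × 1.005 = £18,291.0000
Growing perpetuity: P = D₁ / (r − g) = £18,291.0000 / (0.06 − 0.005) = £332,563.64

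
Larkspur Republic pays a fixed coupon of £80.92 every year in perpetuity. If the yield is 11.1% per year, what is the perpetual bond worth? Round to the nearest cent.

Level perpetuity: PV = C / r = £80.92 / 0.111 = £729.01

£729.01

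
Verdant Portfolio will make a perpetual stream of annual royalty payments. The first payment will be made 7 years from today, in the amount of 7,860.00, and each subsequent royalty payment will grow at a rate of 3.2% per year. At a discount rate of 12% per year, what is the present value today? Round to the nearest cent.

45251.37

Value at end of year 6: C₁ / (r − g) = 7,860.00 / (0.12 − 0.032) = 89,318.1818
Discount to today: PV = 89,318.1818 / (1 + 0.12)^6 = 89,318.1818 / 1.973823 = 45,251.37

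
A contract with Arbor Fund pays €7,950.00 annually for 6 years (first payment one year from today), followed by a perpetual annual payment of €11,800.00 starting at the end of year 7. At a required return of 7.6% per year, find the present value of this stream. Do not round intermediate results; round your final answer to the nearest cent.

PV of 6-year annuity: €7,950.00 × [1 − (1+0.076)^−6] / 0.076 = 37202.15736
Perpetuity value at year 6: €11,800.00 / 0.076 = 155263.15789
PV of perpetuity: 155263.15789 / (1+0.076)^6 = 100044.86143
Total PV = 37202.15736 + 100044.86143 = 137247.01880

€137247.02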